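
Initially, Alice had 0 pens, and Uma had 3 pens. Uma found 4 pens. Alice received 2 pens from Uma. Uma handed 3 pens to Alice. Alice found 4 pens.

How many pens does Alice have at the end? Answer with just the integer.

Tracking counts step by step:
Start: Alice=0, Uma=3
Event 1 (Uma +4): Uma: 3 -> 7. State: Alice=0, Uma=7
Event 2 (Uma -> Alice, 2): Uma: 7 -> 5, Alice: 0 -> 2. State: Alice=2, Uma=5
Event 3 (Uma -> Alice, 3): Uma: 5 -> 2, Alice: 2 -> 5. State: Alice=5, Uma=2
Event 4 (Alice +4): Alice: 5 -> 9. State: Alice=9, Uma=2

Alice's final count: 9

Answer: 9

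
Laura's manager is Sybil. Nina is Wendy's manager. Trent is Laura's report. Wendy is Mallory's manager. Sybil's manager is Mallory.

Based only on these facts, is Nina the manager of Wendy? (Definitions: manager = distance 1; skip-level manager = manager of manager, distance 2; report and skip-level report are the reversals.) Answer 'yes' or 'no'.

Answer: yes

Derivation:
Reconstructing the manager chain from the given facts:
  Nina -> Wendy -> Mallory -> Sybil -> Laura -> Trent
(each arrow means 'manager of the next')
Positions in the chain (0 = top):
  position of Nina: 0
  position of Wendy: 1
  position of Mallory: 2
  position of Sybil: 3
  position of Laura: 4
  position of Trent: 5

Nina is at position 0, Wendy is at position 1; signed distance (j - i) = 1.
'manager' requires j - i = 1. Actual distance is 1, so the relation HOLDS.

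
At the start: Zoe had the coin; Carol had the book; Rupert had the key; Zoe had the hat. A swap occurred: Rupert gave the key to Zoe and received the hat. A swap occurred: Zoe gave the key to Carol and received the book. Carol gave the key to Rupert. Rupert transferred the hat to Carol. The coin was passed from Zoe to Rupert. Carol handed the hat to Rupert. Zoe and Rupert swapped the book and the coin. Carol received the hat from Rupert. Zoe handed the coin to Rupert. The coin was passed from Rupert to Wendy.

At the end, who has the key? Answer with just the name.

Answer: Rupert

Derivation:
Tracking all object holders:
Start: coin:Zoe, book:Carol, key:Rupert, hat:Zoe
Event 1 (swap key<->hat: now key:Zoe, hat:Rupert). State: coin:Zoe, book:Carol, key:Zoe, hat:Rupert
Event 2 (swap key<->book: now key:Carol, book:Zoe). State: coin:Zoe, book:Zoe, key:Carol, hat:Rupert
Event 3 (give key: Carol -> Rupert). State: coin:Zoe, book:Zoe, key:Rupert, hat:Rupert
Event 4 (give hat: Rupert -> Carol). State: coin:Zoe, book:Zoe, key:Rupert, hat:Carol
Event 5 (give coin: Zoe -> Rupert). State: coin:Rupert, book:Zoe, key:Rupert, hat:Carol
Event 6 (give hat: Carol -> Rupert). State: coin:Rupert, book:Zoe, key:Rupert, hat:Rupert
Event 7 (swap book<->coin: now book:Rupert, coin:Zoe). State: coin:Zoe, book:Rupert, key:Rupert, hat:Rupert
Event 8 (give hat: Rupert -> Carol). State: coin:Zoe, book:Rupert, key:Rupert, hat:Carol
Event 9 (give coin: Zoe -> Rupert). State: coin:Rupert, book:Rupert, key:Rupert, hat:Carol
Event 10 (give coin: Rupert -> Wendy). State: coin:Wendy, book:Rupert, key:Rupert, hat:Carol

Final state: coin:Wendy, book:Rupert, key:Rupert, hat:Carol
The key is held by Rupert.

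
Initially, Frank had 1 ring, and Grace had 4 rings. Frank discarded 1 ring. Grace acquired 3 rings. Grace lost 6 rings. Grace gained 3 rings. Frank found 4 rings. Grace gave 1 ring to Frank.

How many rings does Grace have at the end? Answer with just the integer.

Tracking counts step by step:
Start: Frank=1, Grace=4
Event 1 (Frank -1): Frank: 1 -> 0. State: Frank=0, Grace=4
Event 2 (Grace +3): Grace: 4 -> 7. State: Frank=0, Grace=7
Event 3 (Grace -6): Grace: 7 -> 1. State: Frank=0, Grace=1
Event 4 (Grace +3): Grace: 1 -> 4. State: Frank=0, Grace=4
Event 5 (Frank +4): Frank: 0 -> 4. State: Frank=4, Grace=4
Event 6 (Grace -> Frank, 1): Grace: 4 -> 3, Frank: 4 -> 5. State: Frank=5, Grace=3

Grace's final count: 3

Answer: 3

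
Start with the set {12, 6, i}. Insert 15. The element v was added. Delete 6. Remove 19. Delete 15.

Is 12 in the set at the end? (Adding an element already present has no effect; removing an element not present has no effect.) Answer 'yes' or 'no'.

Tracking the set through each operation:
Start: {12, 6, i}
Event 1 (add 15): added. Set: {12, 15, 6, i}
Event 2 (add v): added. Set: {12, 15, 6, i, v}
Event 3 (remove 6): removed. Set: {12, 15, i, v}
Event 4 (remove 19): not present, no change. Set: {12, 15, i, v}
Event 5 (remove 15): removed. Set: {12, i, v}

Final set: {12, i, v} (size 3)
12 is in the final set.

Answer: yes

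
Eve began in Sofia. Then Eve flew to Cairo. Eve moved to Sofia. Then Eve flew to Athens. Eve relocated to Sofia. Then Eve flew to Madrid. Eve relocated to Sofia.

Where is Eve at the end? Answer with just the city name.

Answer: Sofia

Derivation:
Tracking Eve's location:
Start: Eve is in Sofia.
After move 1: Sofia -> Cairo. Eve is in Cairo.
After move 2: Cairo -> Sofia. Eve is in Sofia.
After move 3: Sofia -> Athens. Eve is in Athens.
After move 4: Athens -> Sofia. Eve is in Sofia.
After move 5: Sofia -> Madrid. Eve is in Madrid.
After move 6: Madrid -> Sofia. Eve is in Sofia.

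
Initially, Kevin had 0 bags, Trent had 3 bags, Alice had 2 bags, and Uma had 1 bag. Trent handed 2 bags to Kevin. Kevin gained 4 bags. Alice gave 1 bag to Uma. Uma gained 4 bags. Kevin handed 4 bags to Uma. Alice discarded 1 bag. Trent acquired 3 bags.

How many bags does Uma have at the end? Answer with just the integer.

Tracking counts step by step:
Start: Kevin=0, Trent=3, Alice=2, Uma=1
Event 1 (Trent -> Kevin, 2): Trent: 3 -> 1, Kevin: 0 -> 2. State: Kevin=2, Trent=1, Alice=2, Uma=1
Event 2 (Kevin +4): Kevin: 2 -> 6. State: Kevin=6, Trent=1, Alice=2, Uma=1
Event 3 (Alice -> Uma, 1): Alice: 2 -> 1, Uma: 1 -> 2. State: Kevin=6, Trent=1, Alice=1, Uma=2
Event 4 (Uma +4): Uma: 2 -> 6. State: Kevin=6, Trent=1, Alice=1, Uma=6
Event 5 (Kevin -> Uma, 4): Kevin: 6 -> 2, Uma: 6 -> 10. State: Kevin=2, Trent=1, Alice=1, Uma=10
Event 6 (Alice -1): Alice: 1 -> 0. State: Kevin=2, Trent=1, Alice=0, Uma=10
Event 7 (Trent +3): Trent: 1 -> 4. State: Kevin=2, Trent=4, Alice=0, Uma=10

Uma's final count: 10

Answer: 10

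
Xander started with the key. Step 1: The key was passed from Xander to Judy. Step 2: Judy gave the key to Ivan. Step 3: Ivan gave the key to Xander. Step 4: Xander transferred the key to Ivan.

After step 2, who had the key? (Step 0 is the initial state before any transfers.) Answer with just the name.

Tracking the key holder through step 2:
After step 0 (start): Xander
After step 1: Judy
After step 2: Ivan

At step 2, the holder is Ivan.

Answer: Ivan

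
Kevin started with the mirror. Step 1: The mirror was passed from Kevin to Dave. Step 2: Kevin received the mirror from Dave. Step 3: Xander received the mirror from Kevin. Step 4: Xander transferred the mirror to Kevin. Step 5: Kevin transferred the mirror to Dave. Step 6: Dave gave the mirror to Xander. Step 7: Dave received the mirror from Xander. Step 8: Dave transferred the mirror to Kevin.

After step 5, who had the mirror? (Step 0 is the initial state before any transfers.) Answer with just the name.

Tracking the mirror holder through step 5:
After step 0 (start): Kevin
After step 1: Dave
After step 2: Kevin
After step 3: Xander
After step 4: Kevin
After step 5: Dave

At step 5, the holder is Dave.

Answer: Dave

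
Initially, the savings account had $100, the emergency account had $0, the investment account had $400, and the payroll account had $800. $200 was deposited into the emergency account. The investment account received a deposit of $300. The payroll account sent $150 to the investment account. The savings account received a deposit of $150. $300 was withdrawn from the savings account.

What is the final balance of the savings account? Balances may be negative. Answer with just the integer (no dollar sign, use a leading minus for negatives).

Answer: -50

Derivation:
Tracking account balances step by step:
Start: savings=100, emergency=0, investment=400, payroll=800
Event 1 (deposit 200 to emergency): emergency: 0 + 200 = 200. Balances: savings=100, emergency=200, investment=400, payroll=800
Event 2 (deposit 300 to investment): investment: 400 + 300 = 700. Balances: savings=100, emergency=200, investment=700, payroll=800
Event 3 (transfer 150 payroll -> investment): payroll: 800 - 150 = 650, investment: 700 + 150 = 850. Balances: savings=100, emergency=200, investment=850, payroll=650
Event 4 (deposit 150 to savings): savings: 100 + 150 = 250. Balances: savings=250, emergency=200, investment=850, payroll=650
Event 5 (withdraw 300 from savings): savings: 250 - 300 = -50. Balances: savings=-50, emergency=200, investment=850, payroll=650

Final balance of savings: -50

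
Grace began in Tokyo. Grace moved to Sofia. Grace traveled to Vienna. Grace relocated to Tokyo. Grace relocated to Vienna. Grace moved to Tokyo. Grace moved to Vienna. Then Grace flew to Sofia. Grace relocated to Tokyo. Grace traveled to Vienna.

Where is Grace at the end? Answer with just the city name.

Tracking Grace's location:
Start: Grace is in Tokyo.
After move 1: Tokyo -> Sofia. Grace is in Sofia.
After move 2: Sofia -> Vienna. Grace is in Vienna.
After move 3: Vienna -> Tokyo. Grace is in Tokyo.
After move 4: Tokyo -> Vienna. Grace is in Vienna.
After move 5: Vienna -> Tokyo. Grace is in Tokyo.
After move 6: Tokyo -> Vienna. Grace is in Vienna.
After move 7: Vienna -> Sofia. Grace is in Sofia.
After move 8: Sofia -> Tokyo. Grace is in Tokyo.
After move 9: Tokyo -> Vienna. Grace is in Vienna.

Answer: Vienna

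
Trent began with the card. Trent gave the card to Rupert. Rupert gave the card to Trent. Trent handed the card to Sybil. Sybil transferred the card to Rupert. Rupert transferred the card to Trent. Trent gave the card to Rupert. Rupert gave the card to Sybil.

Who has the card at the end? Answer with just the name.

Tracking the card through each event:
Start: Trent has the card.
After event 1: Rupert has the card.
After event 2: Trent has the card.
After event 3: Sybil has the card.
After event 4: Rupert has the card.
After event 5: Trent has the card.
After event 6: Rupert has the card.
After event 7: Sybil has the card.

Answer: Sybil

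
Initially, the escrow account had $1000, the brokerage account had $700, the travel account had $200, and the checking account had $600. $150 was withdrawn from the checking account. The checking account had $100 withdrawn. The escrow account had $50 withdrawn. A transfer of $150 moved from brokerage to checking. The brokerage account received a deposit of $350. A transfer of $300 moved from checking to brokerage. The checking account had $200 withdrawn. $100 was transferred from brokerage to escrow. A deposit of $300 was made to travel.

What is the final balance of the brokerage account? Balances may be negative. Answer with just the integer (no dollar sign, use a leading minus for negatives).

Tracking account balances step by step:
Start: escrow=1000, brokerage=700, travel=200, checking=600
Event 1 (withdraw 150 from checking): checking: 600 - 150 = 450. Balances: escrow=1000, brokerage=700, travel=200, checking=450
Event 2 (withdraw 100 from checking): checking: 450 - 100 = 350. Balances: escrow=1000, brokerage=700, travel=200, checking=350
Event 3 (withdraw 50 from escrow): escrow: 1000 - 50 = 950. Balances: escrow=950, brokerage=700, travel=200, checking=350
Event 4 (transfer 150 brokerage -> checking): brokerage: 700 - 150 = 550, checking: 350 + 150 = 500. Balances: escrow=950, brokerage=550, travel=200, checking=500
Event 5 (deposit 350 to brokerage): brokerage: 550 + 350 = 900. Balances: escrow=950, brokerage=900, travel=200, checking=500
Event 6 (transfer 300 checking -> brokerage): checking: 500 - 300 = 200, brokerage: 900 + 300 = 1200. Balances: escrow=950, brokerage=1200, travel=200, checking=200
Event 7 (withdraw 200 from checking): checking: 200 - 200 = 0. Balances: escrow=950, brokerage=1200, travel=200, checking=0
Event 8 (transfer 100 brokerage -> escrow): brokerage: 1200 - 100 = 1100, escrow: 950 + 100 = 1050. Balances: escrow=1050, brokerage=1100, travel=200, checking=0
Event 9 (deposit 300 to travel): travel: 200 + 300 = 500. Balances: escrow=1050, brokerage=1100, travel=500, checking=0

Final balance of brokerage: 1100

Answer: 1100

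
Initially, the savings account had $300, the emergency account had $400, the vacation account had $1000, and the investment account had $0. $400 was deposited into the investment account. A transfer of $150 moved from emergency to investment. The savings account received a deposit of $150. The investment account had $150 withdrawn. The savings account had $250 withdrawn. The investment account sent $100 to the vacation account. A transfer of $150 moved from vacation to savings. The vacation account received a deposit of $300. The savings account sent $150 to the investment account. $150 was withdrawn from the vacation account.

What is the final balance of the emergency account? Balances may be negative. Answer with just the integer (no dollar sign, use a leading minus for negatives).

Tracking account balances step by step:
Start: savings=300, emergency=400, vacation=1000, investment=0
Event 1 (deposit 400 to investment): investment: 0 + 400 = 400. Balances: savings=300, emergency=400, vacation=1000, investment=400
Event 2 (transfer 150 emergency -> investment): emergency: 400 - 150 = 250, investment: 400 + 150 = 550. Balances: savings=300, emergency=250, vacation=1000, investment=550
Event 3 (deposit 150 to savings): savings: 300 + 150 = 450. Balances: savings=450, emergency=250, vacation=1000, investment=550
Event 4 (withdraw 150 from investment): investment: 550 - 150 = 400. Balances: savings=450, emergency=250, vacation=1000, investment=400
Event 5 (withdraw 250 from savings): savings: 450 - 250 = 200. Balances: savings=200, emergency=250, vacation=1000, investment=400
Event 6 (transfer 100 investment -> vacation): investment: 400 - 100 = 300, vacation: 1000 + 100 = 1100. Balances: savings=200, emergency=250, vacation=1100, investment=300
Event 7 (transfer 150 vacation -> savings): vacation: 1100 - 150 = 950, savings: 200 + 150 = 350. Balances: savings=350, emergency=250, vacation=950, investment=300
Event 8 (deposit 300 to vacation): vacation: 950 + 300 = 1250. Balances: savings=350, emergency=250, vacation=1250, investment=300
Event 9 (transfer 150 savings -> investment): savings: 350 - 150 = 200, investment: 300 + 150 = 450. Balances: savings=200, emergency=250, vacation=1250, investment=450
Event 10 (withdraw 150 from vacation): vacation: 1250 - 150 = 1100. Balances: savings=200, emergency=250, vacation=1100, investment=450

Final balance of emergency: 250

Answer: 250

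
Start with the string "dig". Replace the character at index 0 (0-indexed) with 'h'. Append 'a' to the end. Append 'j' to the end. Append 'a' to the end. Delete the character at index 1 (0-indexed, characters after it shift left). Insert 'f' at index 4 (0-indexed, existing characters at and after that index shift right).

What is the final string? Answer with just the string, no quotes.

Answer: hgajfa

Derivation:
Applying each edit step by step:
Start: "dig"
Op 1 (replace idx 0: 'd' -> 'h'): "dig" -> "hig"
Op 2 (append 'a'): "hig" -> "higa"
Op 3 (append 'j'): "higa" -> "higaj"
Op 4 (append 'a'): "higaj" -> "higaja"
Op 5 (delete idx 1 = 'i'): "higaja" -> "hgaja"
Op 6 (insert 'f' at idx 4): "hgaja" -> "hgajfa"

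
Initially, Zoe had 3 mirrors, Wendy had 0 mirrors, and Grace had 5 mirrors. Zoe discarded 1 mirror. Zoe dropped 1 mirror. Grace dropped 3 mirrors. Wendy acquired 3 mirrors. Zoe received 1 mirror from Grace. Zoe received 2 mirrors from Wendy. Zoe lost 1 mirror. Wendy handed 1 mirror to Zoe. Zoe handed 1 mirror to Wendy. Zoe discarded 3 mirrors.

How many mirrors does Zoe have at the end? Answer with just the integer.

Tracking counts step by step:
Start: Zoe=3, Wendy=0, Grace=5
Event 1 (Zoe -1): Zoe: 3 -> 2. State: Zoe=2, Wendy=0, Grace=5
Event 2 (Zoe -1): Zoe: 2 -> 1. State: Zoe=1, Wendy=0, Grace=5
Event 3 (Grace -3): Grace: 5 -> 2. State: Zoe=1, Wendy=0, Grace=2
Event 4 (Wendy +3): Wendy: 0 -> 3. State: Zoe=1, Wendy=3, Grace=2
Event 5 (Grace -> Zoe, 1): Grace: 2 -> 1, Zoe: 1 -> 2. State: Zoe=2, Wendy=3, Grace=1
Event 6 (Wendy -> Zoe, 2): Wendy: 3 -> 1, Zoe: 2 -> 4. State: Zoe=4, Wendy=1, Grace=1
Event 7 (Zoe -1): Zoe: 4 -> 3. State: Zoe=3, Wendy=1, Grace=1
Event 8 (Wendy -> Zoe, 1): Wendy: 1 -> 0, Zoe: 3 -> 4. State: Zoe=4, Wendy=0, Grace=1
Event 9 (Zoe -> Wendy, 1): Zoe: 4 -> 3, Wendy: 0 -> 1. State: Zoe=3, Wendy=1, Grace=1
Event 10 (Zoe -3): Zoe: 3 -> 0. State: Zoe=0, Wendy=1, Grace=1

Zoe's final count: 0

Answer: 0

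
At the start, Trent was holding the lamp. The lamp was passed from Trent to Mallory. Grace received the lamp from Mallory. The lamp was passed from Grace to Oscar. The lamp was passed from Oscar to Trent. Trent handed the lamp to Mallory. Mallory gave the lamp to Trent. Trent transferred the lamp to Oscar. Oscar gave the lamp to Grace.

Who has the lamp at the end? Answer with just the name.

Tracking the lamp through each event:
Start: Trent has the lamp.
After event 1: Mallory has the lamp.
After event 2: Grace has the lamp.
After event 3: Oscar has the lamp.
After event 4: Trent has the lamp.
After event 5: Mallory has the lamp.
After event 6: Trent has the lamp.
After event 7: Oscar has the lamp.
After event 8: Grace has the lamp.

Answer: Grace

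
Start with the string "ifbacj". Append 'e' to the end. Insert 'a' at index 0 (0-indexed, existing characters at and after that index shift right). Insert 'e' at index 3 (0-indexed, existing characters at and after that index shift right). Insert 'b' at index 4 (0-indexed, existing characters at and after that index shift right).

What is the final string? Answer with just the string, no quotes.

Applying each edit step by step:
Start: "ifbacj"
Op 1 (append 'e'): "ifbacj" -> "ifbacje"
Op 2 (insert 'a' at idx 0): "ifbacje" -> "aifbacje"
Op 3 (insert 'e' at idx 3): "aifbacje" -> "aifebacje"
Op 4 (insert 'b' at idx 4): "aifebacje" -> "aifebbacje"

Answer: aifebbacje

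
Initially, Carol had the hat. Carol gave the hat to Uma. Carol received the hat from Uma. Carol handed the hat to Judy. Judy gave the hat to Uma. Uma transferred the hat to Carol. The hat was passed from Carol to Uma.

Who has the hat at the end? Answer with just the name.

Answer: Uma

Derivation:
Tracking the hat through each event:
Start: Carol has the hat.
After event 1: Uma has the hat.
After event 2: Carol has the hat.
After event 3: Judy has the hat.
After event 4: Uma has the hat.
After event 5: Carol has the hat.
After event 6: Uma has the hat.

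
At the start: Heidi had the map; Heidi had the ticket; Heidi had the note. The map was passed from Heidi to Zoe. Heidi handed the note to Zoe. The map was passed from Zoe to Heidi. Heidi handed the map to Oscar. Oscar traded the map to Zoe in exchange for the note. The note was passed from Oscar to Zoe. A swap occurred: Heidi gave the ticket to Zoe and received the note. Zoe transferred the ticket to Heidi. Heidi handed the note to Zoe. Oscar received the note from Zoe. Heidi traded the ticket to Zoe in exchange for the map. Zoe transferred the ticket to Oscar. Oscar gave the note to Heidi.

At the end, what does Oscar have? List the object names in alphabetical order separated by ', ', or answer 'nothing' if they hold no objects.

Answer: ticket

Derivation:
Tracking all object holders:
Start: map:Heidi, ticket:Heidi, note:Heidi
Event 1 (give map: Heidi -> Zoe). State: map:Zoe, ticket:Heidi, note:Heidi
Event 2 (give note: Heidi -> Zoe). State: map:Zoe, ticket:Heidi, note:Zoe
Event 3 (give map: Zoe -> Heidi). State: map:Heidi, ticket:Heidi, note:Zoe
Event 4 (give map: Heidi -> Oscar). State: map:Oscar, ticket:Heidi, note:Zoe
Event 5 (swap map<->note: now map:Zoe, note:Oscar). State: map:Zoe, ticket:Heidi, note:Oscar
Event 6 (give note: Oscar -> Zoe). State: map:Zoe, ticket:Heidi, note:Zoe
Event 7 (swap ticket<->note: now ticket:Zoe, note:Heidi). State: map:Zoe, ticket:Zoe, note:Heidi
Event 8 (give ticket: Zoe -> Heidi). State: map:Zoe, ticket:Heidi, note:Heidi
Event 9 (give note: Heidi -> Zoe). State: map:Zoe, ticket:Heidi, note:Zoe
Event 10 (give note: Zoe -> Oscar). State: map:Zoe, ticket:Heidi, note:Oscar
Event 11 (swap ticket<->map: now ticket:Zoe, map:Heidi). State: map:Heidi, ticket:Zoe, note:Oscar
Event 12 (give ticket: Zoe -> Oscar). State: map:Heidi, ticket:Oscar, note:Oscar
Event 13 (give note: Oscar -> Heidi). State: map:Heidi, ticket:Oscar, note:Heidi

Final state: map:Heidi, ticket:Oscar, note:Heidi
Oscar holds: ticket.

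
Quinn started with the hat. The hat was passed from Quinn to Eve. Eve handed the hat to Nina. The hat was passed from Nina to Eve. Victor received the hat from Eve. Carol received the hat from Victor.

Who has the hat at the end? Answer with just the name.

Answer: Carol

Derivation:
Tracking the hat through each event:
Start: Quinn has the hat.
After event 1: Eve has the hat.
After event 2: Nina has the hat.
After event 3: Eve has the hat.
After event 4: Victor has the hat.
After event 5: Carol has the hat.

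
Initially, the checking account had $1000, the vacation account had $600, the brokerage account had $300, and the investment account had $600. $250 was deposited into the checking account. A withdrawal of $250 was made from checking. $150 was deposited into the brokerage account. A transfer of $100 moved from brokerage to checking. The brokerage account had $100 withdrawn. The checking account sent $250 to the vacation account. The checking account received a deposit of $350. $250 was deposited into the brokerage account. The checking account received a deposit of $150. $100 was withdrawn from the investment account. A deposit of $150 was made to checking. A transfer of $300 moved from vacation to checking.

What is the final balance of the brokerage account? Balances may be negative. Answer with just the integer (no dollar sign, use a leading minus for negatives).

Answer: 500

Derivation:
Tracking account balances step by step:
Start: checking=1000, vacation=600, brokerage=300, investment=600
Event 1 (deposit 250 to checking): checking: 1000 + 250 = 1250. Balances: checking=1250, vacation=600, brokerage=300, investment=600
Event 2 (withdraw 250 from checking): checking: 1250 - 250 = 1000. Balances: checking=1000, vacation=600, brokerage=300, investment=600
Event 3 (deposit 150 to brokerage): brokerage: 300 + 150 = 450. Balances: checking=1000, vacation=600, brokerage=450, investment=600
Event 4 (transfer 100 brokerage -> checking): brokerage: 450 - 100 = 350, checking: 1000 + 100 = 1100. Balances: checking=1100, vacation=600, brokerage=350, investment=600
Event 5 (withdraw 100 from brokerage): brokerage: 350 - 100 = 250. Balances: checking=1100, vacation=600, brokerage=250, investment=600
Event 6 (transfer 250 checking -> vacation): checking: 1100 - 250 = 850, vacation: 600 + 250 = 850. Balances: checking=850, vacation=850, brokerage=250, investment=600
Event 7 (deposit 350 to checking): checking: 850 + 350 = 1200. Balances: checking=1200, vacation=850, brokerage=250, investment=600
Event 8 (deposit 250 to brokerage): brokerage: 250 + 250 = 500. Balances: checking=1200, vacation=850, brokerage=500, investment=600
Event 9 (deposit 150 to checking): checking: 1200 + 150 = 1350. Balances: checking=1350, vacation=850, brokerage=500, investment=600
Event 10 (withdraw 100 from investment): investment: 600 - 100 = 500. Balances: checking=1350, vacation=850, brokerage=500, investment=500
Event 11 (deposit 150 to checking): checking: 1350 + 150 = 1500. Balances: checking=1500, vacation=850, brokerage=500, investment=500
Event 12 (transfer 300 vacation -> checking): vacation: 850 - 300 = 550, checking: 1500 + 300 = 1800. Balances: checking=1800, vacation=550, brokerage=500, investment=500

Final balance of brokerage: 500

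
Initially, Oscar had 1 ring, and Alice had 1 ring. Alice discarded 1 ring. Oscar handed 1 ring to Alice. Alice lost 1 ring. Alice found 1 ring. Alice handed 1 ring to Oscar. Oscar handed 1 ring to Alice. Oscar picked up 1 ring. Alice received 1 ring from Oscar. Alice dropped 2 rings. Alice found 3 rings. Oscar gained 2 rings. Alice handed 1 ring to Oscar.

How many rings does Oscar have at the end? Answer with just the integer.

Answer: 3

Derivation:
Tracking counts step by step:
Start: Oscar=1, Alice=1
Event 1 (Alice -1): Alice: 1 -> 0. State: Oscar=1, Alice=0
Event 2 (Oscar -> Alice, 1): Oscar: 1 -> 0, Alice: 0 -> 1. State: Oscar=0, Alice=1
Event 3 (Alice -1): Alice: 1 -> 0. State: Oscar=0, Alice=0
Event 4 (Alice +1): Alice: 0 -> 1. State: Oscar=0, Alice=1
Event 5 (Alice -> Oscar, 1): Alice: 1 -> 0, Oscar: 0 -> 1. State: Oscar=1, Alice=0
Event 6 (Oscar -> Alice, 1): Oscar: 1 -> 0, Alice: 0 -> 1. State: Oscar=0, Alice=1
Event 7 (Oscar +1): Oscar: 0 -> 1. State: Oscar=1, Alice=1
Event 8 (Oscar -> Alice, 1): Oscar: 1 -> 0, Alice: 1 -> 2. State: Oscar=0, Alice=2
Event 9 (Alice -2): Alice: 2 -> 0. State: Oscar=0, Alice=0
Event 10 (Alice +3): Alice: 0 -> 3. State: Oscar=0, Alice=3
Event 11 (Oscar +2): Oscar: 0 -> 2. State: Oscar=2, Alice=3
Event 12 (Alice -> Oscar, 1): Alice: 3 -> 2, Oscar: 2 -> 3. State: Oscar=3, Alice=2

Oscar's final count: 3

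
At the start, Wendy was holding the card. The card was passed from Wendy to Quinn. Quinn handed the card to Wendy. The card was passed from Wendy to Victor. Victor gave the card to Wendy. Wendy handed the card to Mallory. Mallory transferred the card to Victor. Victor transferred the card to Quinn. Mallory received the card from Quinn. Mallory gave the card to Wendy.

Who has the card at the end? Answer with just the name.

Tracking the card through each event:
Start: Wendy has the card.
After event 1: Quinn has the card.
After event 2: Wendy has the card.
After event 3: Victor has the card.
After event 4: Wendy has the card.
After event 5: Mallory has the card.
After event 6: Victor has the card.
After event 7: Quinn has the card.
After event 8: Mallory has the card.
After event 9: Wendy has the card.

Answer: Wendy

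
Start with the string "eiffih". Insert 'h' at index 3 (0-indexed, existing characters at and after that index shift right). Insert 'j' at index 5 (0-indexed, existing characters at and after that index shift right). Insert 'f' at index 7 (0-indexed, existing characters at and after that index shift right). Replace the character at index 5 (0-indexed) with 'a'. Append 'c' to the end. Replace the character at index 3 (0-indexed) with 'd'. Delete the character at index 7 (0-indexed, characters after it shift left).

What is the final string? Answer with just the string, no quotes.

Applying each edit step by step:
Start: "eiffih"
Op 1 (insert 'h' at idx 3): "eiffih" -> "eifhfih"
Op 2 (insert 'j' at idx 5): "eifhfih" -> "eifhfjih"
Op 3 (insert 'f' at idx 7): "eifhfjih" -> "eifhfjifh"
Op 4 (replace idx 5: 'j' -> 'a'): "eifhfjifh" -> "eifhfaifh"
Op 5 (append 'c'): "eifhfaifh" -> "eifhfaifhc"
Op 6 (replace idx 3: 'h' -> 'd'): "eifhfaifhc" -> "eifdfaifhc"
Op 7 (delete idx 7 = 'f'): "eifdfaifhc" -> "eifdfaihc"

Answer: eifdfaihc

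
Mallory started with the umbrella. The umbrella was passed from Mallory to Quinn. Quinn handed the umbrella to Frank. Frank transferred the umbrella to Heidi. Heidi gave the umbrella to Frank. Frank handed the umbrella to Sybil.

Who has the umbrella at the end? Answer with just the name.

Answer: Sybil

Derivation:
Tracking the umbrella through each event:
Start: Mallory has the umbrella.
After event 1: Quinn has the umbrella.
After event 2: Frank has the umbrella.
After event 3: Heidi has the umbrella.
After event 4: Frank has the umbrella.
After event 5: Sybil has the umbrella.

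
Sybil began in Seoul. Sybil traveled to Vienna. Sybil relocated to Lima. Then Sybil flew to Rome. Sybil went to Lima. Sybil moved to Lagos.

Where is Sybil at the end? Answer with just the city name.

Tracking Sybil's location:
Start: Sybil is in Seoul.
After move 1: Seoul -> Vienna. Sybil is in Vienna.
After move 2: Vienna -> Lima. Sybil is in Lima.
After move 3: Lima -> Rome. Sybil is in Rome.
After move 4: Rome -> Lima. Sybil is in Lima.
After move 5: Lima -> Lagos. Sybil is in Lagos.

Answer: Lagos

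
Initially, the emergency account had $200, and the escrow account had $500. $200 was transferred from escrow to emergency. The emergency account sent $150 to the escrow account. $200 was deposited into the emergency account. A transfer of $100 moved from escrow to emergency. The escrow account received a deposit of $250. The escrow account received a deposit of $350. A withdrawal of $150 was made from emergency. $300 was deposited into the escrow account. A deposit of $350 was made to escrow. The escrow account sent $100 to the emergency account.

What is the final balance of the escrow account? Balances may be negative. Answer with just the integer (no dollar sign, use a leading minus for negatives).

Answer: 1500

Derivation:
Tracking account balances step by step:
Start: emergency=200, escrow=500
Event 1 (transfer 200 escrow -> emergency): escrow: 500 - 200 = 300, emergency: 200 + 200 = 400. Balances: emergency=400, escrow=300
Event 2 (transfer 150 emergency -> escrow): emergency: 400 - 150 = 250, escrow: 300 + 150 = 450. Balances: emergency=250, escrow=450
Event 3 (deposit 200 to emergency): emergency: 250 + 200 = 450. Balances: emergency=450, escrow=450
Event 4 (transfer 100 escrow -> emergency): escrow: 450 - 100 = 350, emergency: 450 + 100 = 550. Balances: emergency=550, escrow=350
Event 5 (deposit 250 to escrow): escrow: 350 + 250 = 600. Balances: emergency=550, escrow=600
Event 6 (deposit 350 to escrow): escrow: 600 + 350 = 950. Balances: emergency=550, escrow=950
Event 7 (withdraw 150 from emergency): emergency: 550 - 150 = 400. Balances: emergency=400, escrow=950
Event 8 (deposit 300 to escrow): escrow: 950 + 300 = 1250. Balances: emergency=400, escrow=1250
Event 9 (deposit 350 to escrow): escrow: 1250 + 350 = 1600. Balances: emergency=400, escrow=1600
Event 10 (transfer 100 escrow -> emergency): escrow: 1600 - 100 = 1500, emergency: 400 + 100 = 500. Balances: emergency=500, escrow=1500

Final balance of escrow: 1500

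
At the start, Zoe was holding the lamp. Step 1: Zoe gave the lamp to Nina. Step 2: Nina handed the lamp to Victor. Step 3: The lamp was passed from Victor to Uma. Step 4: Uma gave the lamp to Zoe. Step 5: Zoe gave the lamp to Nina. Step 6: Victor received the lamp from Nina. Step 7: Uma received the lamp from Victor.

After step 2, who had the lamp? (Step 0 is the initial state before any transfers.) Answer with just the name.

Answer: Victor

Derivation:
Tracking the lamp holder through step 2:
After step 0 (start): Zoe
After step 1: Nina
After step 2: Victor

At step 2, the holder is Victor.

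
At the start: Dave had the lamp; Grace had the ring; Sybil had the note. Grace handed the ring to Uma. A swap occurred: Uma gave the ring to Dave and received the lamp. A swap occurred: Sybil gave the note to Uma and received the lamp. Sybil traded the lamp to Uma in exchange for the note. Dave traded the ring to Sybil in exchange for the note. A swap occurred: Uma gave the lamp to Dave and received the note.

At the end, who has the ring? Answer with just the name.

Tracking all object holders:
Start: lamp:Dave, ring:Grace, note:Sybil
Event 1 (give ring: Grace -> Uma). State: lamp:Dave, ring:Uma, note:Sybil
Event 2 (swap ring<->lamp: now ring:Dave, lamp:Uma). State: lamp:Uma, ring:Dave, note:Sybil
Event 3 (swap note<->lamp: now note:Uma, lamp:Sybil). State: lamp:Sybil, ring:Dave, note:Uma
Event 4 (swap lamp<->note: now lamp:Uma, note:Sybil). State: lamp:Uma, ring:Dave, note:Sybil
Event 5 (swap ring<->note: now ring:Sybil, note:Dave). State: lamp:Uma, ring:Sybil, note:Dave
Event 6 (swap lamp<->note: now lamp:Dave, note:Uma). State: lamp:Dave, ring:Sybil, note:Uma

Final state: lamp:Dave, ring:Sybil, note:Uma
The ring is held by Sybil.

Answer: Sybil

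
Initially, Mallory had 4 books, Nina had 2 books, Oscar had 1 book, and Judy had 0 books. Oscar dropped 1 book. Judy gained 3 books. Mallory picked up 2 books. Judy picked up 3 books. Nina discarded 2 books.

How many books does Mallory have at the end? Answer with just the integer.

Answer: 6

Derivation:
Tracking counts step by step:
Start: Mallory=4, Nina=2, Oscar=1, Judy=0
Event 1 (Oscar -1): Oscar: 1 -> 0. State: Mallory=4, Nina=2, Oscar=0, Judy=0
Event 2 (Judy +3): Judy: 0 -> 3. State: Mallory=4, Nina=2, Oscar=0, Judy=3
Event 3 (Mallory +2): Mallory: 4 -> 6. State: Mallory=6, Nina=2, Oscar=0, Judy=3
Event 4 (Judy +3): Judy: 3 -> 6. State: Mallory=6, Nina=2, Oscar=0, Judy=6
Event 5 (Nina -2): Nina: 2 -> 0. State: Mallory=6, Nina=0, Oscar=0, Judy=6

Mallory's final count: 6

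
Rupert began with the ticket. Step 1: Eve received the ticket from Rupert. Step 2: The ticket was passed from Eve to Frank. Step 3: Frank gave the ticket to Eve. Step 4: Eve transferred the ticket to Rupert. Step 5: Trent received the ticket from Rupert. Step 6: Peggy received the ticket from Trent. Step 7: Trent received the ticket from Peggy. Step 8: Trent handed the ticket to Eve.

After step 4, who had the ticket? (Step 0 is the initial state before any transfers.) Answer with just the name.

Answer: Rupert

Derivation:
Tracking the ticket holder through step 4:
After step 0 (start): Rupert
After step 1: Eve
After step 2: Frank
After step 3: Eve
After step 4: Rupert

At step 4, the holder is Rupert.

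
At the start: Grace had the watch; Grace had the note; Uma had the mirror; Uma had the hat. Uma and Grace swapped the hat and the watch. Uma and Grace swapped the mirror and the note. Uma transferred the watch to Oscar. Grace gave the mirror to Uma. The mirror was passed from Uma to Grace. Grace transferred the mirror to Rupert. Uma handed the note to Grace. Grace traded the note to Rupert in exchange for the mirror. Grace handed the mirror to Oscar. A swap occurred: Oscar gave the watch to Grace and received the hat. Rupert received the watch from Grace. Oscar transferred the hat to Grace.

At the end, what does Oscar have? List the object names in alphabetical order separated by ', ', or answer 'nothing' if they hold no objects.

Answer: mirror

Derivation:
Tracking all object holders:
Start: watch:Grace, note:Grace, mirror:Uma, hat:Uma
Event 1 (swap hat<->watch: now hat:Grace, watch:Uma). State: watch:Uma, note:Grace, mirror:Uma, hat:Grace
Event 2 (swap mirror<->note: now mirror:Grace, note:Uma). State: watch:Uma, note:Uma, mirror:Grace, hat:Grace
Event 3 (give watch: Uma -> Oscar). State: watch:Oscar, note:Uma, mirror:Grace, hat:Grace
Event 4 (give mirror: Grace -> Uma). State: watch:Oscar, note:Uma, mirror:Uma, hat:Grace
Event 5 (give mirror: Uma -> Grace). State: watch:Oscar, note:Uma, mirror:Grace, hat:Grace
Event 6 (give mirror: Grace -> Rupert). State: watch:Oscar, note:Uma, mirror:Rupert, hat:Grace
Event 7 (give note: Uma -> Grace). State: watch:Oscar, note:Grace, mirror:Rupert, hat:Grace
Event 8 (swap note<->mirror: now note:Rupert, mirror:Grace). State: watch:Oscar, note:Rupert, mirror:Grace, hat:Grace
Event 9 (give mirror: Grace -> Oscar). State: watch:Oscar, note:Rupert, mirror:Oscar, hat:Grace
Event 10 (swap watch<->hat: now watch:Grace, hat:Oscar). State: watch:Grace, note:Rupert, mirror:Oscar, hat:Oscar
Event 11 (give watch: Grace -> Rupert). State: watch:Rupert, note:Rupert, mirror:Oscar, hat:Oscar
Event 12 (give hat: Oscar -> Grace). State: watch:Rupert, note:Rupert, mirror:Oscar, hat:Grace

Final state: watch:Rupert, note:Rupert, mirror:Oscar, hat:Grace
Oscar holds: mirror.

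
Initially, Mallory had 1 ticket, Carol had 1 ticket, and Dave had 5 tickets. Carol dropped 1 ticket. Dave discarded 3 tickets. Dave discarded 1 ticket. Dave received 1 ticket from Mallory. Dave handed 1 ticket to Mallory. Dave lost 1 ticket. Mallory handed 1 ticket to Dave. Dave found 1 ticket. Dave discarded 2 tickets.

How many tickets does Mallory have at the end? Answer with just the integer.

Answer: 0

Derivation:
Tracking counts step by step:
Start: Mallory=1, Carol=1, Dave=5
Event 1 (Carol -1): Carol: 1 -> 0. State: Mallory=1, Carol=0, Dave=5
Event 2 (Dave -3): Dave: 5 -> 2. State: Mallory=1, Carol=0, Dave=2
Event 3 (Dave -1): Dave: 2 -> 1. State: Mallory=1, Carol=0, Dave=1
Event 4 (Mallory -> Dave, 1): Mallory: 1 -> 0, Dave: 1 -> 2. State: Mallory=0, Carol=0, Dave=2
Event 5 (Dave -> Mallory, 1): Dave: 2 -> 1, Mallory: 0 -> 1. State: Mallory=1, Carol=0, Dave=1
Event 6 (Dave -1): Dave: 1 -> 0. State: Mallory=1, Carol=0, Dave=0
Event 7 (Mallory -> Dave, 1): Mallory: 1 -> 0, Dave: 0 -> 1. State: Mallory=0, Carol=0, Dave=1
Event 8 (Dave +1): Dave: 1 -> 2. State: Mallory=0, Carol=0, Dave=2
Event 9 (Dave -2): Dave: 2 -> 0. State: Mallory=0, Carol=0, Dave=0

Mallory's final count: 0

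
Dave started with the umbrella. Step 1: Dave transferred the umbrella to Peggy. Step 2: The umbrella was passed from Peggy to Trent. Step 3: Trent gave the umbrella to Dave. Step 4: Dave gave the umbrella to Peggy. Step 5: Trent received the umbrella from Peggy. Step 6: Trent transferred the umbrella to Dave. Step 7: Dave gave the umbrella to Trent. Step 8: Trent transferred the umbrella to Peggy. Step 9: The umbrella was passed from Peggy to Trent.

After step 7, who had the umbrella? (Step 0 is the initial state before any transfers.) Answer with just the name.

Answer: Trent

Derivation:
Tracking the umbrella holder through step 7:
After step 0 (start): Dave
After step 1: Peggy
After step 2: Trent
After step 3: Dave
After step 4: Peggy
After step 5: Trent
After step 6: Dave
After step 7: Trent

At step 7, the holder is Trent.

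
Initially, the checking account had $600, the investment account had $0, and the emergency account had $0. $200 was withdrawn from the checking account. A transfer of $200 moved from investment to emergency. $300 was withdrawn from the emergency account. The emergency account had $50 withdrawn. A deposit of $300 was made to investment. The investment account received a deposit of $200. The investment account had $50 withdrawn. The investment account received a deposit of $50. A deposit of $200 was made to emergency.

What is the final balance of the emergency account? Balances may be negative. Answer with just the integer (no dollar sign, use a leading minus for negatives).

Tracking account balances step by step:
Start: checking=600, investment=0, emergency=0
Event 1 (withdraw 200 from checking): checking: 600 - 200 = 400. Balances: checking=400, investment=0, emergency=0
Event 2 (transfer 200 investment -> emergency): investment: 0 - 200 = -200, emergency: 0 + 200 = 200. Balances: checking=400, investment=-200, emergency=200
Event 3 (withdraw 300 from emergency): emergency: 200 - 300 = -100. Balances: checking=400, investment=-200, emergency=-100
Event 4 (withdraw 50 from emergency): emergency: -100 - 50 = -150. Balances: checking=400, investment=-200, emergency=-150
Event 5 (deposit 300 to investment): investment: -200 + 300 = 100. Balances: checking=400, investment=100, emergency=-150
Event 6 (deposit 200 to investment): investment: 100 + 200 = 300. Balances: checking=400, investment=300, emergency=-150
Event 7 (withdraw 50 from investment): investment: 300 - 50 = 250. Balances: checking=400, investment=250, emergency=-150
Event 8 (deposit 50 to investment): investment: 250 + 50 = 300. Balances: checking=400, investment=300, emergency=-150
Event 9 (deposit 200 to emergency): emergency: -150 + 200 = 50. Balances: checking=400, investment=300, emergency=50

Final balance of emergency: 50

Answer: 50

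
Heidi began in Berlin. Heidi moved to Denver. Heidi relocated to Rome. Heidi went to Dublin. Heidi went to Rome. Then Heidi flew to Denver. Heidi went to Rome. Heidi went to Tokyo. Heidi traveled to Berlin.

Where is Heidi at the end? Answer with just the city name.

Answer: Berlin

Derivation:
Tracking Heidi's location:
Start: Heidi is in Berlin.
After move 1: Berlin -> Denver. Heidi is in Denver.
After move 2: Denver -> Rome. Heidi is in Rome.
After move 3: Rome -> Dublin. Heidi is in Dublin.
After move 4: Dublin -> Rome. Heidi is in Rome.
After move 5: Rome -> Denver. Heidi is in Denver.
After move 6: Denver -> Rome. Heidi is in Rome.
After move 7: Rome -> Tokyo. Heidi is in Tokyo.
After move 8: Tokyo -> Berlin. Heidi is in Berlin.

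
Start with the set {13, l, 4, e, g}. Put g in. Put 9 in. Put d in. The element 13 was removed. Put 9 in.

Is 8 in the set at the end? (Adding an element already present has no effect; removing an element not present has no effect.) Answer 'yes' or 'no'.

Tracking the set through each operation:
Start: {13, 4, e, g, l}
Event 1 (add g): already present, no change. Set: {13, 4, e, g, l}
Event 2 (add 9): added. Set: {13, 4, 9, e, g, l}
Event 3 (add d): added. Set: {13, 4, 9, d, e, g, l}
Event 4 (remove 13): removed. Set: {4, 9, d, e, g, l}
Event 5 (add 9): already present, no change. Set: {4, 9, d, e, g, l}

Final set: {4, 9, d, e, g, l} (size 6)
8 is NOT in the final set.

Answer: no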